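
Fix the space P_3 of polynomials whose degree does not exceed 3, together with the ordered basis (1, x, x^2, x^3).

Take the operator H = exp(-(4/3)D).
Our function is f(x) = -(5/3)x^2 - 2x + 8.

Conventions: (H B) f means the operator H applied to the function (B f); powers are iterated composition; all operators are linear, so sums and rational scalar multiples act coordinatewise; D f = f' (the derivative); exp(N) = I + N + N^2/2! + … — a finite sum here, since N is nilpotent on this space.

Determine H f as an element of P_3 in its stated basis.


g(x) = -(5/3)x^2 + (22/9)x + 208/27

order-1 term: (40/9)x + 8/3
order-2 term: -80/27
the series for exp(-(4/3)D) f terminates at order 2
exp(-(4/3)D) f = -(5/3)x^2 + (22/9)x + 208/27


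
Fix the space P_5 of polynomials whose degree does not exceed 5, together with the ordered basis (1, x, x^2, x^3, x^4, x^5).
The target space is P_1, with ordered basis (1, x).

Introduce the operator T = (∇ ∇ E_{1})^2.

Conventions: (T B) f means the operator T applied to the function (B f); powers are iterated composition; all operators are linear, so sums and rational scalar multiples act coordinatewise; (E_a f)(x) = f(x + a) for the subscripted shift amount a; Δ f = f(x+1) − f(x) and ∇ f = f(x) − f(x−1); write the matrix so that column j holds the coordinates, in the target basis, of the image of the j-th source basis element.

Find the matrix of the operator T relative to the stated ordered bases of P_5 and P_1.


image of 1: 0
image of x: 0
image of x^2: 0
image of x^3: 0
image of x^4: 24
image of x^5: 120x
each image's coordinates form column j of the matrix

the matrix is [[0, 0, 0, 0, 24, 0]; [0, 0, 0, 0, 0, 120]] (rows listed top to bottom)


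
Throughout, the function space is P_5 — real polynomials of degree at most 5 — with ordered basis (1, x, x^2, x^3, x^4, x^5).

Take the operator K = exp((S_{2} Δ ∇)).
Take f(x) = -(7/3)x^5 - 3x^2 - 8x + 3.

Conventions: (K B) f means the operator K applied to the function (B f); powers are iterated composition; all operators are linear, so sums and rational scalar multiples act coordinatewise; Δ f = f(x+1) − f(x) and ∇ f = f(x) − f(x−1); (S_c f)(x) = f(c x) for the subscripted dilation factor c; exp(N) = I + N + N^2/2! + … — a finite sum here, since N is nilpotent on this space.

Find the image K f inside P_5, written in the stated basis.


the image equals g(x) = -(7/3)x^5 - (1120/3)x^3 - 3x^2 - (6884/3)x - 3

order-1 term: -(1120/3)x^3 - (140/3)x - 6
order-2 term: -2240x
the series for exp((S_{2} Δ ∇)) f terminates at order 2
exp((S_{2} Δ ∇)) f = -(7/3)x^5 - (1120/3)x^3 - 3x^2 - (6884/3)x - 3


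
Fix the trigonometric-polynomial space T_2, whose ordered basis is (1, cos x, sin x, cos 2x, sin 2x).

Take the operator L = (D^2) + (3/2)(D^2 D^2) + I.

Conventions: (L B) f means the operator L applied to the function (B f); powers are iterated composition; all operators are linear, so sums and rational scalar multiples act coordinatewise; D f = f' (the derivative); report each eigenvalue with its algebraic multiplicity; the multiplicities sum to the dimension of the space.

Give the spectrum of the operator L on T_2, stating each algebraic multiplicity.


λ = 1 (multiplicity 1), λ = 3/2 (multiplicity 2), λ = 21 (multiplicity 2)

image of 1: 1
image of cos x: (3/2)cos x
image of sin x: (3/2)sin x
image of cos 2x: 21cos 2x
image of sin 2x: 21sin 2x
the matrix is diagonal; its diagonal is (1, 3/2, 3/2, 21, 21)
for a triangular matrix the eigenvalues are the diagonal entries, with algebraic multiplicity their repetition count


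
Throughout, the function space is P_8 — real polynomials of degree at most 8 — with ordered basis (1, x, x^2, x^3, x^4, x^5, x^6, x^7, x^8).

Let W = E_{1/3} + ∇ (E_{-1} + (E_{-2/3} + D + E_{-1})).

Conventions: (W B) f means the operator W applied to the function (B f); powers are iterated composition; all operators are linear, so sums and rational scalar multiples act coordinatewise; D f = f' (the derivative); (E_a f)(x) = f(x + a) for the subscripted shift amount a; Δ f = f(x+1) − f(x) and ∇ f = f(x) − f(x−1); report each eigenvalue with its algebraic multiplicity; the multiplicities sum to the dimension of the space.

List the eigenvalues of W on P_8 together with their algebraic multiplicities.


image of 1: 1
image of x: x + 10/3
image of x^2: x^2 + (20/3)x - 56/9
image of x^3: x^3 + 10x^2 - (56/3)x + 415/27
image of x^4: x^4 + (40/3)x^3 - (112/3)x^2 + (1660/27)x - 2714/81
image of x^5: x^5 + (50/3)x^4 - (560/9)x^3 + (4150/27)x^2 - (13570/81)x + 16945/243
image of x^6: x^6 + 20x^5 - (280/3)x^4 + (8300/27)x^3 - (13570/27)x^2 + (33890/81)x - 103040/729
image of x^7: x^7 + (70/3)x^6 - (392/3)x^5 + (14525/27)x^4 - (94990/81)x^3 + (118615/81)x^2 - (721280/729)x + 618187/2187
image of x^8: x^8 + (80/3)x^7 - (1568/9)x^6 + (23240/27)x^5 - (189980/81)x^4 + (948920/243)x^3 - (2885120/729)x^2 + (4945496/2187)x - 3683990/6561
the matrix is upper triangular; its diagonal is (1, 1, 1, 1, 1, 1, 1, 1, 1)
for a triangular matrix the eigenvalues are the diagonal entries, with algebraic multiplicity their repetition count

λ = 1 (multiplicity 9)


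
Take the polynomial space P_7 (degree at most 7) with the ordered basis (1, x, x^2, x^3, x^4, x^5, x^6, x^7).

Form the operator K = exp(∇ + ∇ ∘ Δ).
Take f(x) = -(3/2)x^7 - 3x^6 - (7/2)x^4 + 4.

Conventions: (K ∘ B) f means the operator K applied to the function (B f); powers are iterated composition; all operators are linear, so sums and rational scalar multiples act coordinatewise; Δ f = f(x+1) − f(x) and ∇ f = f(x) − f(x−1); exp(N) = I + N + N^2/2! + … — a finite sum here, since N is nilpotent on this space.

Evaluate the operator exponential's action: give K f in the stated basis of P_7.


order-1 term: -(21/2)x^6 - (99/2)x^5 - (195/2)x^4 - (253/2)x^3 - (195/2)x^2 - (85/2)x - 8
order-2 term: -(63/2)x^5 - (405/2)x^4 - (1095/2)x^3 - (1617/2)x^2 - (1275/2)x - 212
order-3 term: -(105/2)x^4 - 375x^3 - (2115/2)x^2 - 1409x - 1485/2
order-4 term: -(105/2)x^3 - 360x^2 - (1725/2)x - 1447/2
order-5 term: -(63/2)x^2 - (351/2)x - 255
order-6 term: -(21/2)x - 69/2
order-7 term: -3/2
the series for exp(∇ + ∇ ∘ Δ) f terminates at order 7
exp(∇ + ∇ ∘ Δ) f = -(3/2)x^7 - (27/2)x^6 - 81x^5 - 356x^4 - (2203/2)x^3 - 2355x^2 - (6275/2)x - 1973

the result is g(x) = -(3/2)x^7 - (27/2)x^6 - 81x^5 - 356x^4 - (2203/2)x^3 - 2355x^2 - (6275/2)x - 1973


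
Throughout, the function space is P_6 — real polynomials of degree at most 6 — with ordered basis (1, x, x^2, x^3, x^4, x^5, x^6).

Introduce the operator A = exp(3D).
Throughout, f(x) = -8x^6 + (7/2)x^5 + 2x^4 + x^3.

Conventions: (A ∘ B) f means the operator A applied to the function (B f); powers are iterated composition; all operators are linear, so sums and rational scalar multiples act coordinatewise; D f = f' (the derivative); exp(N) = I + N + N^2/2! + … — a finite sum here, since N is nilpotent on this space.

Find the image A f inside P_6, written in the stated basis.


g(x) = -8x^6 - (281/2)x^5 - (2051/2)x^4 - 3980x^3 - 8658x^2 - (20007/2)x - 9585/2

order-1 term: -144x^5 + (105/2)x^4 + 24x^3 + 9x^2
order-2 term: -1080x^4 + 315x^3 + 108x^2 + 27x
order-3 term: -4320x^3 + 945x^2 + 216x + 27
order-4 term: -9720x^2 + (2835/2)x + 162
order-5 term: -11664x + 1701/2
order-6 term: -5832
the series for exp(3D) f terminates at order 6
exp(3D) f = -8x^6 - (281/2)x^5 - (2051/2)x^4 - 3980x^3 - 8658x^2 - (20007/2)x - 9585/2


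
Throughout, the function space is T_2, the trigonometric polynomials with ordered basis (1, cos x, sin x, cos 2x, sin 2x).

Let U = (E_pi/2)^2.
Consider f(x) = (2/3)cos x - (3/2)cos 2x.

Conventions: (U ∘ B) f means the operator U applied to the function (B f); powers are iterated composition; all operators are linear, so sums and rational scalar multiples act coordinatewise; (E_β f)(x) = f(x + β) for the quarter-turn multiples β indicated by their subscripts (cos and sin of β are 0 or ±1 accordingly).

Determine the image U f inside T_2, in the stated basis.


E_pi/2 f = -(2/3)sin x + (3/2)cos 2x
E_pi/2 E_pi/2 f = -(2/3)cos x - (3/2)cos 2x

the result is g(x) = -(2/3)cos x - (3/2)cos 2x


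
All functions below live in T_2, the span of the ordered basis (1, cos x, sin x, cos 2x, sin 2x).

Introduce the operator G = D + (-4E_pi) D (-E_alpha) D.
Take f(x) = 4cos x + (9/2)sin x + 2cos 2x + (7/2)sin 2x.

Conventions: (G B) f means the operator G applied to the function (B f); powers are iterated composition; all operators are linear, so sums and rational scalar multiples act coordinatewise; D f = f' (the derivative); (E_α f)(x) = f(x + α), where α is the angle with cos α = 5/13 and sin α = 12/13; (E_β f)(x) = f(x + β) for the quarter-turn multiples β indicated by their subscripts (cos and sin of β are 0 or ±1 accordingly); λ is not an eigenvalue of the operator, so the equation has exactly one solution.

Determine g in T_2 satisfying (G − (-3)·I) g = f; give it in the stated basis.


write g with unknown coordinates in the stated basis and equate coefficients in (G − (-3)·I) g = f
solving from the highest basis element down gives g = -(77/1108)cos x + (1019/1108)sin x + (10359/49205)cos 2x + (10549/98410)sin 2x
check: G g = (4663/1108)cos x + (1929/1108)sin x + (67333/49205)cos 2x + (156394/49205)sin 2x
so G g − (-3)·g = 4cos x + (9/2)sin x + 2cos 2x + (7/2)sin 2x = f ✓

g(x) = -(77/1108)cos x + (1019/1108)sin x + (10359/49205)cos 2x + (10549/98410)sin 2x


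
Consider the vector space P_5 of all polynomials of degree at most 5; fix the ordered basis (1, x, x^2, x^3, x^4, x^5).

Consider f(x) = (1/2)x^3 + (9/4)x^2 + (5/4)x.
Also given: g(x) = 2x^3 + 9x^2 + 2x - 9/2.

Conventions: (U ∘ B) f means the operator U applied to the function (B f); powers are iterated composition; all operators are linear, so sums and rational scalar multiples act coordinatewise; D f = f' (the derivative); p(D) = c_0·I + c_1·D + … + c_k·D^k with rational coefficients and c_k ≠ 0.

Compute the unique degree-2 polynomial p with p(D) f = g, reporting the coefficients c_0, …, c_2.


c_0 = 4, c_1 = 0, c_2 = -1

D^0 f = (1/2)x^3 + (9/4)x^2 + (5/4)x
D^1 f = (3/2)x^2 + (9/2)x + 5/4
D^2 f = 3x + 9/2
matching coefficients of g against c_0 f + c_1 Df + … from the top degree down determines the c_i
solution: c_0 = 4, c_1 = 0, c_2 = -1


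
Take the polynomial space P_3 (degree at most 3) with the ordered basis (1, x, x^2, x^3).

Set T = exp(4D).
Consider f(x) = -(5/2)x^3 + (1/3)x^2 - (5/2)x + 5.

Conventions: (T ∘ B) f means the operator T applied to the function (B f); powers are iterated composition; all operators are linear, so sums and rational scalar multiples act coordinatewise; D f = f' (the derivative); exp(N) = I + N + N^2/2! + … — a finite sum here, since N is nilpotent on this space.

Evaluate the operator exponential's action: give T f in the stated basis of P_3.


the result is g(x) = -(5/2)x^3 - (89/3)x^2 - (719/6)x - 479/3

order-1 term: -30x^2 + (8/3)x - 10
order-2 term: -120x + 16/3
order-3 term: -160
the series for exp(4D) f terminates at order 3
exp(4D) f = -(5/2)x^3 - (89/3)x^2 - (719/6)x - 479/3


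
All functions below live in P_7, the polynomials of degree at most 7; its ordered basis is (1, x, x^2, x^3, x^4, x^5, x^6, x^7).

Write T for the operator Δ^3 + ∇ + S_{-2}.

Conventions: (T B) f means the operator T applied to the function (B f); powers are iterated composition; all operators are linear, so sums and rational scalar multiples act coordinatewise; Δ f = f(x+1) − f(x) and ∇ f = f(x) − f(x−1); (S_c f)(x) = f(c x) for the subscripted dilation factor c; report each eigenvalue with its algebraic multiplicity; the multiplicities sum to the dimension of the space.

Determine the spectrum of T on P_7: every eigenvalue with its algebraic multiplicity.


image of 1: 1
image of x: -2x + 1
image of x^2: 4x^2 + 2x - 1
image of x^3: -8x^3 + 3x^2 - 3x + 7
image of x^4: 16x^4 + 4x^3 - 6x^2 + 28x + 35
image of x^5: -32x^5 + 5x^4 - 10x^3 + 70x^2 + 175x + 151
image of x^6: 64x^6 + 6x^5 - 15x^4 + 140x^3 + 525x^2 + 906x + 539
image of x^7: -128x^7 + 7x^6 - 21x^5 + 245x^4 + 1225x^3 + 3171x^2 + 3773x + 1807
the matrix is upper triangular; its diagonal is (1, -2, 4, -8, 16, -32, 64, -128)
for a triangular matrix the eigenvalues are the diagonal entries, with algebraic multiplicity their repetition count

λ = -128 (multiplicity 1), λ = -32 (multiplicity 1), λ = -8 (multiplicity 1), λ = -2 (multiplicity 1), λ = 1 (multiplicity 1), λ = 4 (multiplicity 1), λ = 16 (multiplicity 1), λ = 64 (multiplicity 1)


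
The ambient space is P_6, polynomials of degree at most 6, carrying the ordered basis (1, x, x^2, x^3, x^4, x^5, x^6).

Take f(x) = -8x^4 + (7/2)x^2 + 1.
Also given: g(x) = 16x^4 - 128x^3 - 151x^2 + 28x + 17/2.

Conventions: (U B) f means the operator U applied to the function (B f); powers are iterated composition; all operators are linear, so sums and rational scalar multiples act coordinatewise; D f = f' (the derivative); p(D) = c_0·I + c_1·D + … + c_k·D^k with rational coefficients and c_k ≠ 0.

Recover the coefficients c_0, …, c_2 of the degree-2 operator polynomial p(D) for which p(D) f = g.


D^0 f = -8x^4 + (7/2)x^2 + 1
D^1 f = -32x^3 + 7x
D^2 f = -96x^2 + 7
matching coefficients of g against c_0 f + c_1 Df + … from the top degree down determines the c_i
solution: c_0 = -2, c_1 = 4, c_2 = 3/2

p(D) = -2·I + 4·D + (3/2)·D^2, i.e. c_0 = -2, c_1 = 4, c_2 = 3/2


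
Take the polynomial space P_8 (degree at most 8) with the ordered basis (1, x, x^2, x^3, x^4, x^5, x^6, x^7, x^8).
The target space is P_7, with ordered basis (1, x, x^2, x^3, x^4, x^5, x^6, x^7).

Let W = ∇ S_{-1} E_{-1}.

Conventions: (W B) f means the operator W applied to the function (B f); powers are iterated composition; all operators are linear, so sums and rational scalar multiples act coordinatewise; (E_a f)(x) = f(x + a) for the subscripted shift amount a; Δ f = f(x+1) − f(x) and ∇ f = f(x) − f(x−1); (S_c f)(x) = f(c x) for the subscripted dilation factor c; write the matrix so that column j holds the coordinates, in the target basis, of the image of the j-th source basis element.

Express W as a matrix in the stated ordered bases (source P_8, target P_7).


the matrix is [[0, -1, 1, -1, 1, -1, 1, -1, 1]; [0, 0, 2, -3, 4, -5, 6, -7, 8]; [0, 0, 0, -3, 6, -10, 15, -21, 28]; [0, 0, 0, 0, 4, -10, 20, -35, 56]; [0, 0, 0, 0, 0, -5, 15, -35, 70]; [0, 0, 0, 0, 0, 0, 6, -21, 56]; [0, 0, 0, 0, 0, 0, 0, -7, 28]; [0, 0, 0, 0, 0, 0, 0, 0, 8]] (rows listed top to bottom)

image of 1: 0
image of x: -1
image of x^2: 2x + 1
image of x^3: -3x^2 - 3x - 1
image of x^4: 4x^3 + 6x^2 + 4x + 1
image of x^5: -5x^4 - 10x^3 - 10x^2 - 5x - 1
image of x^6: 6x^5 + 15x^4 + 20x^3 + 15x^2 + 6x + 1
image of x^7: -7x^6 - 21x^5 - 35x^4 - 35x^3 - 21x^2 - 7x - 1
image of x^8: 8x^7 + 28x^6 + 56x^5 + 70x^4 + 56x^3 + 28x^2 + 8x + 1
each image's coordinates form column j of the matrix


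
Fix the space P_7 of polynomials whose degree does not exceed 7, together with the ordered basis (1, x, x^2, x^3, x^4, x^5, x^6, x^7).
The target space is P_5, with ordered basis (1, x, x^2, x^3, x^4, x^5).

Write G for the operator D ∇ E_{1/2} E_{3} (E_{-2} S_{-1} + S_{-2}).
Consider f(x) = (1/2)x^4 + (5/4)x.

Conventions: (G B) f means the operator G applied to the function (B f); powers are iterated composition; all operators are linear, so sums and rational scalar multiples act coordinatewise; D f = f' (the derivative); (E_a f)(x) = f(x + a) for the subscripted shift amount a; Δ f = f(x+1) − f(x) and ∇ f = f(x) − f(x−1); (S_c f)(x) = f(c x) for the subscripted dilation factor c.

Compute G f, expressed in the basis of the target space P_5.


the result is g(x) = 102x^2 + 588x + 1757/2

S_{-1} f = (1/2)x^4 - (5/4)x
E_{-2} S_{-1} f = (1/2)x^4 - 4x^3 + 12x^2 - (69/4)x + 21/2
S_{-2} f = 8x^4 - (5/2)x
(E_{-2} S_{-1} + S_{-2}) f = (17/2)x^4 - 4x^3 + 12x^2 - (79/4)x + 21/2
E_{3} (E_{-2} S_{-1} + S_{-2}) f = (17/2)x^4 + 98x^3 + 435x^2 + (3449/4)x + 2559/4
E_{1/2} E_{3} (E_{-2} S_{-1} + S_{-2}) f = (17/2)x^4 + 115x^3 + (2379/4)x^2 + 1375x + 38157/32
∇ E_{1/2} E_{3} (E_{-2} S_{-1} + S_{-2}) f = 34x^3 + 294x^2 + (1757/2)x + 3547/4
D ∇ E_{1/2} E_{3} (E_{-2} S_{-1} + S_{-2}) f = 102x^2 + 588x + 1757/2


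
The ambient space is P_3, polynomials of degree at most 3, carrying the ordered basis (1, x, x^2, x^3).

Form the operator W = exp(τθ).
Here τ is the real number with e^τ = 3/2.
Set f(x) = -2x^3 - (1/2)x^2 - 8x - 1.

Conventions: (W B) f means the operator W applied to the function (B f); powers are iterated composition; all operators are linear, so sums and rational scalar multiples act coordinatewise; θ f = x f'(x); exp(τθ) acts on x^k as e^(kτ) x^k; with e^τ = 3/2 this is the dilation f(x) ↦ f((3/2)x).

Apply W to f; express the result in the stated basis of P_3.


the result is g(x) = -(27/4)x^3 - (9/8)x^2 - 12x - 1

exp(τθ) x^k = e^(kτ) x^k; with e^τ = 3/2 this sends x^k to (3/2)^k x^k
x ↦ 3/2 x
x^2 ↦ 9/4 x^2
x^3 ↦ 27/8 x^3
applying this coordinatewise to f: exp(τθ) f = -(27/4)x^3 - (9/8)x^2 - 12x - 1


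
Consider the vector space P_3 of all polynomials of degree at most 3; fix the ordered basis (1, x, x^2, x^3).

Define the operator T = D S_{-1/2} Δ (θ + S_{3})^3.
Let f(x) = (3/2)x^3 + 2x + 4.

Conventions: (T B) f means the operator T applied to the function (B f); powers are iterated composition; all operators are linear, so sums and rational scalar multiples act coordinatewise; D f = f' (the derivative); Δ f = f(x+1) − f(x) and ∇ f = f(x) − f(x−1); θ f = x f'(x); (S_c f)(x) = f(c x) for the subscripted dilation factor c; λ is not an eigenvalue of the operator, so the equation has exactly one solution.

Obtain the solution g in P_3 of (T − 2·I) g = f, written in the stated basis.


write g with unknown coordinates in the stated basis and equate coefficients in (T − 2·I) g = f
solving from the highest basis element down gives g = -(3/4)x^3 - (30377/2)x + 30371/2
check: T g = -30375x + 30375
so T g − 2·g = (3/2)x^3 + 2x + 4 = f ✓

g(x) = -(3/4)x^3 - (30377/2)x + 30371/2


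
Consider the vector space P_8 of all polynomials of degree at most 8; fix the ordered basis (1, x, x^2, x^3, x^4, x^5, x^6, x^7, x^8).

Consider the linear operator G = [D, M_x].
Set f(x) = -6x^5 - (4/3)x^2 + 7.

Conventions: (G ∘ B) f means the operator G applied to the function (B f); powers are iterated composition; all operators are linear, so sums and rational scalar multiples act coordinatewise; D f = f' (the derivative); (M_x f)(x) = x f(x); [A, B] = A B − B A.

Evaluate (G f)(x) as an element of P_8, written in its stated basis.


g(x) = -6x^5 - (4/3)x^2 + 7

M_x f = -6x^6 - (4/3)x^3 + 7x
D M_x f = -36x^5 - 4x^2 + 7
D f = -30x^4 - (8/3)x
M_x D f = -30x^5 - (8/3)x^2
[D, M_x] f = -6x^5 - (4/3)x^2 + 7


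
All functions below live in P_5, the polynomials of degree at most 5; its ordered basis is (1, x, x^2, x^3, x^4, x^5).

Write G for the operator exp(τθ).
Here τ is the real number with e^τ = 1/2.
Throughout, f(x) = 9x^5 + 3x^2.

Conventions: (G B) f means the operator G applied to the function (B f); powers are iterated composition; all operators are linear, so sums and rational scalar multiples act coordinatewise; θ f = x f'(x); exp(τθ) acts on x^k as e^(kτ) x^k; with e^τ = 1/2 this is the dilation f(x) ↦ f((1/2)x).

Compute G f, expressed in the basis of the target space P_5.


exp(τθ) x^k = e^(kτ) x^k; with e^τ = 1/2 this sends x^k to (1/2)^k x^k
x^2 ↦ 1/4 x^2
x^5 ↦ 1/32 x^5
applying this coordinatewise to f: exp(τθ) f = (9/32)x^5 + (3/4)x^2

the result is g(x) = (9/32)x^5 + (3/4)x^2


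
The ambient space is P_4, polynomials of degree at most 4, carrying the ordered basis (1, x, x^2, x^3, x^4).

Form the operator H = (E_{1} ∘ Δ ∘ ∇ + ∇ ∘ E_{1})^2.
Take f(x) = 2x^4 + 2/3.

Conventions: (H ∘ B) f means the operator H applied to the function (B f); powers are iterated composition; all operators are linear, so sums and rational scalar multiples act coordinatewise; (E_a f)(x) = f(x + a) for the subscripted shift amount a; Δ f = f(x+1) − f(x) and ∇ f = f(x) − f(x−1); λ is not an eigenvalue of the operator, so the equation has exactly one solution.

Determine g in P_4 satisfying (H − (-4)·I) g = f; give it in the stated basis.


the image equals g(x) = (1/2)x^4 - (3/2)x^2 - 9x - 77/6

write g with unknown coordinates in the stated basis and equate coefficients in (H − (-4)·I) g = f
solving from the highest basis element down gives g = (1/2)x^4 - (3/2)x^2 - 9x - 77/6
check: H g = 6x^2 + 36x + 52
so H g − (-4)·g = 2x^4 + 2/3 = f ✓


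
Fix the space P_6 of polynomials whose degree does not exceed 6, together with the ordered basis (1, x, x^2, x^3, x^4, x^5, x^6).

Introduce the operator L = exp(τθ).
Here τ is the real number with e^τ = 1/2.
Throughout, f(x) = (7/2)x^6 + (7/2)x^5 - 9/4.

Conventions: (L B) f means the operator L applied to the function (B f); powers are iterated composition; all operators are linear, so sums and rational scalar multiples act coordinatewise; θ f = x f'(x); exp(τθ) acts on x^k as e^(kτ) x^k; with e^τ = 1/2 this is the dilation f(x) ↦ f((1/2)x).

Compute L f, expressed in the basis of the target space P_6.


exp(τθ) x^k = e^(kτ) x^k; with e^τ = 1/2 this sends x^k to (1/2)^k x^k
x^5 ↦ 1/32 x^5
x^6 ↦ 1/64 x^6
applying this coordinatewise to f: exp(τθ) f = (7/128)x^6 + (7/64)x^5 - 9/4

the result is g(x) = (7/128)x^6 + (7/64)x^5 - 9/4


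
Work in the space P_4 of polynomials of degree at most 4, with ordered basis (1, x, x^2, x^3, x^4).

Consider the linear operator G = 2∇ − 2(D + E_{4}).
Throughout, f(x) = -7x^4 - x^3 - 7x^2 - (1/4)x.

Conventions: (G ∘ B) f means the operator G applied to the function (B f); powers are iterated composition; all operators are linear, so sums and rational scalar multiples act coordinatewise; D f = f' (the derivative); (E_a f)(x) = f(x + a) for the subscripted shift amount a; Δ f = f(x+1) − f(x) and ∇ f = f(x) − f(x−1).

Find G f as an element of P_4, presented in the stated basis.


∇ f = -28x^3 + 39x^2 - 39x + 51/4
(2∇) f = -56x^3 + 78x^2 - 78x + 51/2
D f = -28x^3 - 3x^2 - 14x - 1/4
E_{4} f = -7x^4 - 113x^3 - 691x^2 - (7585/4)x - 1969
(D + E_{4}) f = -7x^4 - 141x^3 - 694x^2 - (7641/4)x - 7877/4
(-2(D + E_{4})) f = 14x^4 + 282x^3 + 1388x^2 + (7641/2)x + 7877/2
(2∇ − 2(D + E_{4})) f = 14x^4 + 226x^3 + 1466x^2 + (7485/2)x + 3964

the result is g(x) = 14x^4 + 226x^3 + 1466x^2 + (7485/2)x + 3964


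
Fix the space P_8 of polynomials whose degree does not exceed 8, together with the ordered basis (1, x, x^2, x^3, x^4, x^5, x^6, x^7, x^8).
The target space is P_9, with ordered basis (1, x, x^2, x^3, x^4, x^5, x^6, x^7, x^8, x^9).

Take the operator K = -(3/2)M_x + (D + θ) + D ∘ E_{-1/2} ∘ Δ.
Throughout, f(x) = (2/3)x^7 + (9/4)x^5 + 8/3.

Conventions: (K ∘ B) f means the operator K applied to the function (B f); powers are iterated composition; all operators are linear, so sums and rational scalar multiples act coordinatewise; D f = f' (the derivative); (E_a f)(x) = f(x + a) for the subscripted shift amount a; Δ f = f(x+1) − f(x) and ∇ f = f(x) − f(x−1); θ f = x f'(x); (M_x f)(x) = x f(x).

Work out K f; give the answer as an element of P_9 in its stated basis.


g(x) = -x^8 + (14/3)x^7 + (31/24)x^6 + (157/4)x^5 + (45/4)x^4 + (205/3)x^3 + 9x

M_x f = (2/3)x^8 + (9/4)x^6 + (8/3)x
(-(3/2)M_x) f = -x^8 - (27/8)x^6 - 4x
D f = (14/3)x^6 + (45/4)x^4
θ f = (14/3)x^7 + (45/4)x^5
(D + θ) f = (14/3)x^7 + (14/3)x^6 + (45/4)x^5 + (45/4)x^4
Δ f = (14/3)x^6 + 14x^5 + (415/12)x^4 + (275/6)x^3 + (73/2)x^2 + (191/12)x + 35/12
E_{-1/2} Δ f = (14/3)x^6 + (205/12)x^4 + (13/2)x^2 + 29/192
D E_{-1/2} Δ f = 28x^5 + (205/3)x^3 + 13x
(-(3/2)M_x + (D + θ) + D ∘ E_{-1/2} ∘ Δ) f = -x^8 + (14/3)x^7 + (31/24)x^6 + (157/4)x^5 + (45/4)x^4 + (205/3)x^3 + 9x


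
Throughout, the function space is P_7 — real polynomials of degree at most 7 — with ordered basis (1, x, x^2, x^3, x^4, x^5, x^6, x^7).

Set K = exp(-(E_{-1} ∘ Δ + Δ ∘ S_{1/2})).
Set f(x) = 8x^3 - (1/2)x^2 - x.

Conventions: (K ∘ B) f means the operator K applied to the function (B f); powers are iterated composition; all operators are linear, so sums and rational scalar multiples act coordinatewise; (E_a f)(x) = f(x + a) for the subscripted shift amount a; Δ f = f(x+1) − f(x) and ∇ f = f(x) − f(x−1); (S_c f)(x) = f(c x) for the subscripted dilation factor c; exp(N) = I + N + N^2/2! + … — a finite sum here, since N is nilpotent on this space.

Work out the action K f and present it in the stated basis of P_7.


the result is g(x) = 8x^3 - (55/2)x^2 + 55x - 825/16

order-1 term: -27x^2 + (89/4)x - 63/8
order-2 term: (135/4)x - 429/16
order-3 term: -135/8
the series for exp(-(E_{-1} ∘ Δ + Δ ∘ S_{1/2})) f terminates at order 3
exp(-(E_{-1} ∘ Δ + Δ ∘ S_{1/2})) f = 8x^3 - (55/2)x^2 + 55x - 825/16


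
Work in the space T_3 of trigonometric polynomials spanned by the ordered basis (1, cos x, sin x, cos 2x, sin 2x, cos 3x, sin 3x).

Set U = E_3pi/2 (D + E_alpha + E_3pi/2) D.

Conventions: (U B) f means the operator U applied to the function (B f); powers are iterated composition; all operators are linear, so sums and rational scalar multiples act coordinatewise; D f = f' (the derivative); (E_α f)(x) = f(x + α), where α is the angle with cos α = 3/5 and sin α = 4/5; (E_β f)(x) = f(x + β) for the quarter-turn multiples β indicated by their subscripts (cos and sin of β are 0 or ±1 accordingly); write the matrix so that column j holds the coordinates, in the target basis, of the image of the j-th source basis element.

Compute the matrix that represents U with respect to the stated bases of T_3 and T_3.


image of 1: 0
image of cos x: (3/5)cos x - (4/5)sin x
image of sin x: (4/5)cos x + (3/5)sin x
image of cos 2x: (148/25)cos 2x - (64/25)sin 2x
image of sin 2x: (64/25)cos 2x + (148/25)sin 2x
image of cos 3x: (351/125)cos 3x + (1632/125)sin 3x
image of sin 3x: -(1632/125)cos 3x + (351/125)sin 3x
each image's coordinates form column j of the matrix

the matrix is [[0, 0, 0, 0, 0, 0, 0]; [0, 3/5, 4/5, 0, 0, 0, 0]; [0, -4/5, 3/5, 0, 0, 0, 0]; [0, 0, 0, 148/25, 64/25, 0, 0]; [0, 0, 0, -64/25, 148/25, 0, 0]; [0, 0, 0, 0, 0, 351/125, -1632/125]; [0, 0, 0, 0, 0, 1632/125, 351/125]] (rows listed top to bottom)


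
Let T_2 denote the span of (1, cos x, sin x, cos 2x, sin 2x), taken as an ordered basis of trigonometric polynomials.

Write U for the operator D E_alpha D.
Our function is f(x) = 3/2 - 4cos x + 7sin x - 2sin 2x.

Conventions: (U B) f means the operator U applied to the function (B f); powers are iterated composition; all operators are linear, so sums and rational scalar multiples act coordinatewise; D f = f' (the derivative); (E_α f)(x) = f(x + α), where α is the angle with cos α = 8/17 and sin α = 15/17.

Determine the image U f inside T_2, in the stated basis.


D f = 7cos x + 4sin x - 4cos 2x
E_alpha D f = (116/17)cos x - (73/17)sin x + (644/289)cos 2x + (960/289)sin 2x
D E_alpha D f = -(73/17)cos x - (116/17)sin x + (1920/289)cos 2x - (1288/289)sin 2x

the image equals g(x) = -(73/17)cos x - (116/17)sin x + (1920/289)cos 2x - (1288/289)sin 2x


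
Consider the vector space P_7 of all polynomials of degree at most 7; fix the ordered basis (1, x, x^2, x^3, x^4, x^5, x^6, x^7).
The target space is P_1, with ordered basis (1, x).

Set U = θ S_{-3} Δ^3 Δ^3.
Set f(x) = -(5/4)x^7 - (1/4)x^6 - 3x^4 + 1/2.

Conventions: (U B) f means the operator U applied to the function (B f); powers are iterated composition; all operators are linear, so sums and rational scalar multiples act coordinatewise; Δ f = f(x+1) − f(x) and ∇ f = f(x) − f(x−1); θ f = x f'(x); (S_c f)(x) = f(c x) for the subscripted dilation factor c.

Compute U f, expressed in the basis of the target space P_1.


the result is g(x) = 18900x

Δ f = -(35/4)x^6 - (111/4)x^5 - (95/2)x^4 - (243/4)x^3 - 48x^2 - (89/4)x - 9/2
Δ Δ f = -(105/2)x^5 - 270x^4 - (1285/2)x^3 - 876x^2 - (1319/2)x - 215
Δ Δ Δ f = -(525/2)x^4 - 1605x^3 - (8145/2)x^2 - 5022x - 5001/2
Δ Δ^3 f = -1050x^3 - 6390x^2 - 14010x - 10962
Δ Δ Δ^3 f = -3150x^2 - 15930x - 21450
Δ Δ Δ Δ^3 f = -6300x - 19080
S_{-3} Δ^3 Δ^3 f = 18900x - 19080
θ S_{-3} Δ^3 Δ^3 f = 18900x


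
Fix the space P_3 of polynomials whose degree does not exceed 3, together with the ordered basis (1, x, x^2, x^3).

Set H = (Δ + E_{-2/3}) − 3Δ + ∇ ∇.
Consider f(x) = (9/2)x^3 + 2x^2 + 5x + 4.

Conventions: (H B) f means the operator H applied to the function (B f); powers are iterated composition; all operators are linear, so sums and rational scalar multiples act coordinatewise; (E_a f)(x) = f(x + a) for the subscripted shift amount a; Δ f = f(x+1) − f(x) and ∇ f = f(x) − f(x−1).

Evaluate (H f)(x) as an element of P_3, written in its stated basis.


Δ f = (27/2)x^2 + (35/2)x + 23/2
E_{-2/3} f = (9/2)x^3 - 7x^2 + (25/3)x + 2/9
(Δ + E_{-2/3}) f = (9/2)x^3 + (13/2)x^2 + (155/6)x + 211/18
Δ f = (27/2)x^2 + (35/2)x + 23/2
(-3Δ) f = -(81/2)x^2 - (105/2)x - 69/2
∇ f = (27/2)x^2 - (19/2)x + 15/2
∇ ∇ f = 27x - 23
((Δ + E_{-2/3}) − 3Δ + ∇ ∇) f = (9/2)x^3 - 34x^2 + (1/3)x - 412/9

g(x) = (9/2)x^3 - 34x^2 + (1/3)x - 412/9


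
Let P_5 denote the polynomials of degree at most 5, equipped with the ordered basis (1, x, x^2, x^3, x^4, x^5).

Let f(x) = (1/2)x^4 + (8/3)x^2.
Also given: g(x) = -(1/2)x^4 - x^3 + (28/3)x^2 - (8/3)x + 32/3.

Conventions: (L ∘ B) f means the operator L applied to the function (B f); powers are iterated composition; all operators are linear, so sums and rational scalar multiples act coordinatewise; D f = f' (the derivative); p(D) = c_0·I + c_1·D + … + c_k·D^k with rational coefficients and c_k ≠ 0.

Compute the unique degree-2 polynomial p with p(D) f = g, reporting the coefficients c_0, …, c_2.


p(D) = -I − (1/2)·D + 2·D^2, i.e. c_0 = -1, c_1 = -1/2, c_2 = 2

D^0 f = (1/2)x^4 + (8/3)x^2
D^1 f = 2x^3 + (16/3)x
D^2 f = 6x^2 + 16/3
matching coefficients of g against c_0 f + c_1 Df + … from the top degree down determines the c_i
solution: c_0 = -1, c_1 = -1/2, c_2 = 2


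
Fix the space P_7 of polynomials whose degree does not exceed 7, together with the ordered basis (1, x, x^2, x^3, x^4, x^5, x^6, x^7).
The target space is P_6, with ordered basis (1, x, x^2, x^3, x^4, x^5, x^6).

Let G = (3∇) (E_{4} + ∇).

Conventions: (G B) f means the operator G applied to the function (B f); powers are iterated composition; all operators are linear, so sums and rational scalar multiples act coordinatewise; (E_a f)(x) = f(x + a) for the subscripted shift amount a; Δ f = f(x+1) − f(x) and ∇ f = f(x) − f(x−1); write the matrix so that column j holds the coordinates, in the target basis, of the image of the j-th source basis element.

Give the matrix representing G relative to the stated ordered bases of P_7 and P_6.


image of 1: 0
image of x: 3
image of x^2: 6x + 27
image of x^3: 9x^2 + 81x + 93
image of x^4: 12x^3 + 162x^2 + 372x + 567
image of x^5: 15x^4 + 270x^3 + 930x^2 + 2835x + 2253
image of x^6: 18x^5 + 405x^4 + 1860x^3 + 8505x^2 + 13518x + 10287
image of x^7: 21x^6 + 567x^5 + 3255x^4 + 19845x^3 + 47313x^2 + 72009x + 42213
each image's coordinates form column j of the matrix

the matrix is [[0, 3, 27, 93, 567, 2253, 10287, 42213]; [0, 0, 6, 81, 372, 2835, 13518, 72009]; [0, 0, 0, 9, 162, 930, 8505, 47313]; [0, 0, 0, 0, 12, 270, 1860, 19845]; [0, 0, 0, 0, 0, 15, 405, 3255]; [0, 0, 0, 0, 0, 0, 18, 567]; [0, 0, 0, 0, 0, 0, 0, 21]] (rows listed top to bottom)


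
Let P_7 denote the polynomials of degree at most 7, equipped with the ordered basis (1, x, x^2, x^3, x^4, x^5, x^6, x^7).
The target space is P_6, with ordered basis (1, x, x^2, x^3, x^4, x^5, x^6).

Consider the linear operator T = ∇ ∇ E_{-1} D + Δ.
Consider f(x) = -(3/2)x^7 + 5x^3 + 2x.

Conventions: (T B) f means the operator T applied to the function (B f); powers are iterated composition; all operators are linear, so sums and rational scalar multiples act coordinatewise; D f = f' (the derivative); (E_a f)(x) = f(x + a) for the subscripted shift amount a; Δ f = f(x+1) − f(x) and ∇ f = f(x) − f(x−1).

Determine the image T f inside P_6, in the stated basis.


the image equals g(x) = -(21/2)x^6 - (63/2)x^5 - (735/2)x^4 + (4935/2)x^3 - (15783/2)x^2 + (22689/2)x - 12571/2

D f = -(21/2)x^6 + 15x^2 + 2
E_{-1} D f = -(21/2)x^6 + 63x^5 - (315/2)x^4 + 210x^3 - (285/2)x^2 + 33x + 13/2
∇ E_{-1} D f = -63x^5 + (945/2)x^4 - 1470x^3 + (4725/2)x^2 - 1923x + 1233/2
∇ ∇ E_{-1} D f = -315x^4 + 2520x^3 - 7875x^2 + 11340x - 6291
Δ f = -(21/2)x^6 - (63/2)x^5 - (105/2)x^4 - (105/2)x^3 - (33/2)x^2 + (9/2)x + 11/2
(∇ ∇ E_{-1} D + Δ) f = -(21/2)x^6 - (63/2)x^5 - (735/2)x^4 + (4935/2)x^3 - (15783/2)x^2 + (22689/2)x - 12571/2


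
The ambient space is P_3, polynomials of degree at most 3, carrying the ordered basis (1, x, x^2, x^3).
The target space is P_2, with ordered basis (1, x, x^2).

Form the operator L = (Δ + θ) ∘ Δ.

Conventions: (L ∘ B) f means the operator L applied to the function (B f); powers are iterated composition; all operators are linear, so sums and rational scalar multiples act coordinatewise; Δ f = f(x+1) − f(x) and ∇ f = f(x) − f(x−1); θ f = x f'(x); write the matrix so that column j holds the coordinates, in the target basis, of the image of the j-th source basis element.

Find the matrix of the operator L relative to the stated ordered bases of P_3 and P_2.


image of 1: 0
image of x: 0
image of x^2: 2x + 2
image of x^3: 6x^2 + 9x + 6
each image's coordinates form column j of the matrix

the matrix is [[0, 0, 2, 6]; [0, 0, 2, 9]; [0, 0, 0, 6]] (rows listed top to bottom)


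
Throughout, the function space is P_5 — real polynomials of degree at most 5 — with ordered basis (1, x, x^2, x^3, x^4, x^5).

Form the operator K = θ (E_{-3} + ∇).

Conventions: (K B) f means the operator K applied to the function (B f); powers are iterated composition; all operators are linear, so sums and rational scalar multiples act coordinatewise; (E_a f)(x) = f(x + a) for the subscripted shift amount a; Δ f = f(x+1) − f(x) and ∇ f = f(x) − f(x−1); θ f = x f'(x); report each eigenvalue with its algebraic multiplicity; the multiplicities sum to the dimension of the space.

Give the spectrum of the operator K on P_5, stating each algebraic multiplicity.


λ = 0 (multiplicity 1), λ = 1 (multiplicity 1), λ = 2 (multiplicity 1), λ = 3 (multiplicity 1), λ = 4 (multiplicity 1), λ = 5 (multiplicity 1)

image of 1: 0
image of x: x
image of x^2: 2x^2 - 4x
image of x^3: 3x^3 - 12x^2 + 24x
image of x^4: 4x^4 - 24x^3 + 96x^2 - 104x
image of x^5: 5x^5 - 40x^4 + 240x^3 - 520x^2 + 400x
the matrix is upper triangular; its diagonal is (0, 1, 2, 3, 4, 5)
for a triangular matrix the eigenvalues are the diagonal entries, with algebraic multiplicity their repetition count


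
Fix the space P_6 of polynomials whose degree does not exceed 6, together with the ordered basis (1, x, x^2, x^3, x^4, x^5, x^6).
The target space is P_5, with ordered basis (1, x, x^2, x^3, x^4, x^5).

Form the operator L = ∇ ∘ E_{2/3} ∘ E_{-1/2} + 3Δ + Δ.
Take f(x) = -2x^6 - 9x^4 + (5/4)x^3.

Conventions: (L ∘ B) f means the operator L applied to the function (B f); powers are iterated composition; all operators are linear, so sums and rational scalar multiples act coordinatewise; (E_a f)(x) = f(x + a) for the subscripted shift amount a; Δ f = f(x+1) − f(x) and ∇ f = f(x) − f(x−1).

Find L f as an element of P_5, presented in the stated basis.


E_{-1/2} f = -2x^6 + 6x^5 - (33/2)x^4 + (97/4)x^3 - (69/4)x^2 + (93/16)x - 3/4
E_{2/3} E_{-1/2} f = -2x^6 - 2x^5 - (59/6)x^4 - (533/108)x^3 - (97/108)x^2 - (83/1296)x - 7/5832
∇ E_{2/3} E_{-1/2} f = -12x^5 + 20x^4 - (178/3)x^3 + (1951/36)x^2 - (3059/108)x + 7429/1296
Δ f = -12x^5 - 30x^4 - 76x^3 - (321/4)x^2 - (177/4)x - 39/4
(3Δ) f = -36x^5 - 90x^4 - 228x^3 - (963/4)x^2 - (531/4)x - 117/4
Δ f = -12x^5 - 30x^4 - 76x^3 - (321/4)x^2 - (177/4)x - 39/4
(∇ ∘ E_{2/3} ∘ E_{-1/2} + 3Δ + Δ) f = -60x^5 - 100x^4 - (1090/3)x^3 - (9605/36)x^2 - (22175/108)x - 43115/1296

g(x) = -60x^5 - 100x^4 - (1090/3)x^3 - (9605/36)x^2 - (22175/108)x - 43115/1296


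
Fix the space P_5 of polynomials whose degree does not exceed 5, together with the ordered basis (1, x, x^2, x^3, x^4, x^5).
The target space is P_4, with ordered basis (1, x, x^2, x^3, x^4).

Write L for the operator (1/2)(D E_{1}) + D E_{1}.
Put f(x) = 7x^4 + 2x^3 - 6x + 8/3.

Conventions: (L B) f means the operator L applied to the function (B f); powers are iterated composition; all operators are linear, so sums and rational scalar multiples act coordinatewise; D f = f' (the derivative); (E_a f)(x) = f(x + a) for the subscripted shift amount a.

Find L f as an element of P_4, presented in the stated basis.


the image equals g(x) = 42x^3 + 135x^2 + 144x + 42

E_{1} f = 7x^4 + 30x^3 + 48x^2 + 28x + 17/3
D E_{1} f = 28x^3 + 90x^2 + 96x + 28
((1/2)(D E_{1})) f = 14x^3 + 45x^2 + 48x + 14
E_{1} f = 7x^4 + 30x^3 + 48x^2 + 28x + 17/3
D E_{1} f = 28x^3 + 90x^2 + 96x + 28
((1/2)(D E_{1}) + D E_{1}) f = 42x^3 + 135x^2 + 144x + 42


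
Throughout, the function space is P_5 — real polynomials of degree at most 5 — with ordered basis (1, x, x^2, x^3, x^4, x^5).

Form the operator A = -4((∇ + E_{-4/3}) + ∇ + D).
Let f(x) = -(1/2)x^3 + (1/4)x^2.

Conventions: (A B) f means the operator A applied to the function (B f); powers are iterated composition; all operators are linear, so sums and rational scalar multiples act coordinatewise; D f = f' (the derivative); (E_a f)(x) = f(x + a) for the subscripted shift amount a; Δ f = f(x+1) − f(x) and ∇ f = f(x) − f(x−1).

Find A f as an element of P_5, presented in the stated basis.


the result is g(x) = 2x^3 + 9x^2 - (14/3)x - 14/27

∇ f = -(3/2)x^2 + 2x - 3/4
E_{-4/3} f = -(1/2)x^3 + (9/4)x^2 - (10/3)x + 44/27
(∇ + E_{-4/3}) f = -(1/2)x^3 + (3/4)x^2 - (4/3)x + 95/108
∇ f = -(3/2)x^2 + 2x - 3/4
D f = -(3/2)x^2 + (1/2)x
((∇ + E_{-4/3}) + ∇ + D) f = -(1/2)x^3 - (9/4)x^2 + (7/6)x + 7/54
(-4((∇ + E_{-4/3}) + ∇ + D)) f = 2x^3 + 9x^2 - (14/3)x - 14/27


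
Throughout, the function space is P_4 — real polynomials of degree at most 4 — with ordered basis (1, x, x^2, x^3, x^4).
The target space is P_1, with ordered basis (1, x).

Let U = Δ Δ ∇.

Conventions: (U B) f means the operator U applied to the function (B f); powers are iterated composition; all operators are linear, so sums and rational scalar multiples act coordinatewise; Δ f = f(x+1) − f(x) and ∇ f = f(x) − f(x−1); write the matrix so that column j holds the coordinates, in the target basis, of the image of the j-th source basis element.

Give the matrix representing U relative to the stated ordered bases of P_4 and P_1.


image of 1: 0
image of x: 0
image of x^2: 0
image of x^3: 6
image of x^4: 24x + 12
each image's coordinates form column j of the matrix

the matrix is [[0, 0, 0, 6, 12]; [0, 0, 0, 0, 24]] (rows listed top to bottom)


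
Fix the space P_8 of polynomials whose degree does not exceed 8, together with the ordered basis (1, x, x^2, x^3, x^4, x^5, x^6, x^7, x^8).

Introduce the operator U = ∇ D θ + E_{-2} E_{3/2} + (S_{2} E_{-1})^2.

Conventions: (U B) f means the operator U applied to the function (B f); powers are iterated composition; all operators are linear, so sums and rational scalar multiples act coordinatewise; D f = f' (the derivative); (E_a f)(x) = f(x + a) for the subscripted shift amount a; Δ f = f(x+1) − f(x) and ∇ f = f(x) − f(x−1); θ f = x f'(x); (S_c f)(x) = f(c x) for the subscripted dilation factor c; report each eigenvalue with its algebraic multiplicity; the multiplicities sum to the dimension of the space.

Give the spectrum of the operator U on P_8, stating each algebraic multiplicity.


λ = 2 (multiplicity 1), λ = 5 (multiplicity 1), λ = 17 (multiplicity 1), λ = 65 (multiplicity 1), λ = 257 (multiplicity 1), λ = 1025 (multiplicity 1), λ = 4097 (multiplicity 1), λ = 16385 (multiplicity 1), λ = 65537 (multiplicity 1)

image of 1: 2
image of x: 5x - 7/2
image of x^2: 17x^2 - 25x + 53/4
image of x^3: 65x^3 - (291/2)x^2 + (507/4)x - 289/8
image of x^4: 257x^4 - 770x^3 + (1827/2)x^2 - (961/2)x + 1553/16
image of x^5: 1025x^5 - (7685/2)x^4 + (11725/2)x^3 - (17885/4)x^2 + (27525/16)x - 8577/32
image of x^6: 4097x^6 - 18435x^5 + (138975/4)x^4 - (69845/2)x^3 + (316815/16)x^2 - (96195/16)x + 48961/64
image of x^7: 16385x^7 - (172039/2)x^6 + (775341/4)x^5 - (1941275/8)x^4 + (2918755/16)x^3 - (2636277/32)x^2 + (1325191/64)x - 286209/128
image of x^8: 65537x^8 - 393220x^7 + 1032647x^6 - 1549639x^5 + (11630115/8)x^4 - (3492615/4)x^3 + (5246983/16)x^2 - (1126913/16)x + 1696001/256
the matrix is upper triangular; its diagonal is (2, 5, 17, 65, 257, 1025, 4097, 16385, 65537)
for a triangular matrix the eigenvalues are the diagonal entries, with algebraic multiplicity their repetition count
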